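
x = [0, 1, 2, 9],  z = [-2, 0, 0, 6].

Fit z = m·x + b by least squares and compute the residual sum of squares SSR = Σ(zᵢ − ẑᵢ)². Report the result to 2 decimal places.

SSR = 0.72

With design matrix A, AᵀA = [[86, 12]; [12, 4]] and Aᵀz = [54, 4]ᵀ.
Eliminating b: 4·(row 1) − 12·(row 2) gives 200·m = 4·54 − 12·4 = 168, so m = 21/25.
Then b = (4 − 12·(21/25))/4 = -38/25.
Residuals: -12/25, 17/25, -4/25, -1/25; SSR = 18/25.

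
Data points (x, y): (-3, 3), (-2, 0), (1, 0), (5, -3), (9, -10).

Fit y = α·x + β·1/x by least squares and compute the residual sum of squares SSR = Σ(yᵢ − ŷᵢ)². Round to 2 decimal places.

Compute the Gram sums: Σx·x = 120, Σx·1/x = 5, Σ1/x·1/x = 11449/8100.
Right-hand side: Σx·y = -114, Σ1/x·y = -122/45.
MᵀM·[α, β]ᵀ = Mᵀy becomes [[120, 5]; [5, 11449/8100]]·[α, β]ᵀ = [-114, -122/45]ᵀ.
Eliminating β: (11449/8100)·(row 1) − 5·(row 2) gives (19523/135)·α = (11449/8100)·(-114) − 5·(-122/45) = -199231/1350, so α = -199231/195230.
Then β = ((-122/45) − 5·(-199231/195230))/(11449/8100) = 33030/19523.
Residuals: 98097/195230, -116656/97615, -131069/195230, 68881/39046, -195921/195230; SSR = 610143/97615.

SSR = 6.25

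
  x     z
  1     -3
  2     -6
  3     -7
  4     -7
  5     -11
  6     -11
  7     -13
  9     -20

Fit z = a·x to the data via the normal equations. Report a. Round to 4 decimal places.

a = -2.0633

MᵀM·[a]ᵀ = Mᵀz reads: 221·a = -456.
Hence a = -456 / 221 ≈ -2.06335.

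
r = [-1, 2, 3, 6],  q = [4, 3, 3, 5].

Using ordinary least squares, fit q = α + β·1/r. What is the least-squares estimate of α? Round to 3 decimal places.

From the data, Σ1 = 4, Σ1/r = 0, Σ1/r·1/r = 25/18.
Right-hand side: Σq = 15, Σ1/r·q = -2/3.
MᵀM·[α, β]ᵀ = Mᵀq becomes [[4, 0]; [0, 25/18]]·[α, β]ᵀ = [15, -2/3]ᵀ.
Determinant 4·(25/18) − 0² = 50/9.
α = (15·(25/18) − 0·(-2/3))/(50/9) = 15/4; β = (4·(-2/3) − 0·15)/(50/9) = -12/25.

α = 3.750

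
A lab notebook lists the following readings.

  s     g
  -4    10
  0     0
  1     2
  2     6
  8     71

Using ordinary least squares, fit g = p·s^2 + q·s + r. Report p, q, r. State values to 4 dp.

p = 0.9545, q = 1.2602, r = -0.1913

Sums needed: Σs^2·s^2 = 4369, Σs^2·s = 457, Σs^2 = 85, Σs·s = 85, Σs = 7, Σ1 = 5.
And Σs^2·g = 4730, Σs·g = 542, Σg = 89.
Row-reducing yields p = 84031/88034, q = 110943/88034, r = -8421/44017.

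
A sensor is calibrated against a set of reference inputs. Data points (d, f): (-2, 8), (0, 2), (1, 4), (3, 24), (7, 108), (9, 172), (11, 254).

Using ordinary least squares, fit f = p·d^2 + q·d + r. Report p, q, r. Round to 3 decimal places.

Sums needed: Σd^2·d^2 = 23701, Σd^2·d = 2423, Σd^2 = 265, Σd·d = 265, Σd = 29, Σ1 = 7.
Moment sums: Σd^2·f = 50210, Σd·f = 5158, Σf = 572.
Inverting the 3×3 Gram matrix, [p, q, r]ᵀ = [85871/43561, 52943/43561, 12770/6223]ᵀ.

p = 1.971, q = 1.215, r = 2.052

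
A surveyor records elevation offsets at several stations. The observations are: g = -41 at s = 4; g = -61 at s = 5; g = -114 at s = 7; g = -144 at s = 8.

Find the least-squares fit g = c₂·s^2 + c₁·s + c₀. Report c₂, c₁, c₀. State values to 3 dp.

c₂ = -1.667, c₁ = -5.900, c₀ = 9.567

Setting ∂/∂c₂ … = 0 gives: 7378·c₂ + 1044·c₁ + 154·c₀ = -16983;  1044·c₂ + 154·c₁ + 24·c₀ = -2419;  154·c₂ + 24·c₁ + 4·c₀ = -360.
Row-reducing yields c₂ = -5/3, c₁ = -59/10, c₀ = 287/30.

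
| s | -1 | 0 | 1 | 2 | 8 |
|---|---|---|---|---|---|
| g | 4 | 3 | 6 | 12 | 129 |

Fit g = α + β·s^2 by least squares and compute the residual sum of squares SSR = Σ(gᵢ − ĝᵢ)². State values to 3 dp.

From the data, Σ1 = 5, Σs^2 = 70, Σs^2·s^2 = 4114.
For Aᵀg: Σg = 154, Σs^2·g = 8314.
Eliminating β: 4114·(row 1) − 70·(row 2) gives 15670·α = 4114·154 − 70·8314 = 51576, so α = 25788/7835.
Then β = (8314 − 70·(25788/7835))/4114 = 3079/1567.
Residuals: -9843/7835, -2283/7835, 5827/7835, 6652/7835, -353/7835; SSR = 23028/7835.

SSR = 2.939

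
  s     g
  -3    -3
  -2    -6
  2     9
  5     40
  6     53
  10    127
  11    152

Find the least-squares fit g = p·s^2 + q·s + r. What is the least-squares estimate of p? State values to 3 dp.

Forming AᵀA = [[26675, 2645, 299]; [2645, 299, 29]; [299, 29, 7]] and Aᵀg = [33985, 3499, 372]ᵀ gives AᵀA·[p, q, r]ᵀ = Aᵀg.
Inverting the 3×3 Gram matrix, [p, q, r]ᵀ = [140923/148484, 258677/74242, -271885/148484]ᵀ.

p = 0.949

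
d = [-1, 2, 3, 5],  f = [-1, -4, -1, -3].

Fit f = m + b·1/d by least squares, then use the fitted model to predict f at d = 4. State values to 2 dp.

XᵀX·[m, b]ᵀ = Xᵀf reads: 4·m + (1/30)·b = -9;  (1/30)·m + (1261/900)·b = -29/15.
(Σ1 = 4, Σ1/d = 1/30, Σ1/d·1/d = 1261/900, Σf = -9, Σ1/d·f = -29/15.)
Eliminating b: (1261/900)·(row 1) − (1/30)·(row 2) gives (1681/300)·m = (1261/900)·(-9) − (1/30)·(-29/15) = -11291/900, so m = -11291/5043.
Then b = ((-29/15) − (1/30)·(-11291/5043))/(1261/900) = -2230/1681.
At d = 4: f̂ = (-11291/5043)·(1) + (-2230/1681)·(1/4) = -25927/10086.

f̂ = -2.57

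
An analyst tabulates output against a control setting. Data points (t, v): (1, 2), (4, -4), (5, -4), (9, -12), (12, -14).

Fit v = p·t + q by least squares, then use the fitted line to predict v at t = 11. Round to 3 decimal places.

v̂ = -13.561

Compute the Gram sums: Σt·t = 267, Σt = 31, Σ1 = 5.
For Mᵀv: Σt·v = -310, Σv = -32.
MᵀM·[p, q]ᵀ = Mᵀv becomes [[267, 31]; [31, 5]]·[p, q]ᵀ = [-310, -32]ᵀ.
Eliminating q: 5·(row 1) − 31·(row 2) gives 374·p = 5·(-310) − 31·(-32) = -558, so p = -279/187.
Then q = ((-32) − 31·(-279/187))/5 = 533/187.
At t = 11: v̂ = (-279/187)·(11) + (533/187)·(1) = -2536/187.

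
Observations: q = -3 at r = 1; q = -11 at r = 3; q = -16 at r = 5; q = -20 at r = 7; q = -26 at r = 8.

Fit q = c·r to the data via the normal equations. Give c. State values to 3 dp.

With design matrix X, XᵀX = [[148]] and Xᵀq = [-464]ᵀ.
Hence c = -464 / 148 ≈ -3.13514.

c = -3.135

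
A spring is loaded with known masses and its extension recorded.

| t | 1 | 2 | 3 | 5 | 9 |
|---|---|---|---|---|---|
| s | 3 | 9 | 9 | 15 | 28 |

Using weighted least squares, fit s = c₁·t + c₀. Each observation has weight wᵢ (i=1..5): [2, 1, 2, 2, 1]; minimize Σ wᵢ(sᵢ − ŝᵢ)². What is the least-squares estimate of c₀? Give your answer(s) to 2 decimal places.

c₀ = 0.46

Compute the Gram sums: Σwᵢ·t·t = 155, Σwᵢ·t = 29, Σwᵢ·1 = 8.
Right-hand side: Σwᵢ·t·s = 480, Σwᵢ·s = 91.
So XᵀWX·[c₁, c₀]ᵀ = XᵀWs: [[155, 29]; [29, 8]]·[c₁, c₀]ᵀ = [480, 91]ᵀ.
Eliminating c₀: 8·(row 1) − 29·(row 2) gives 399·c₁ = 8·480 − 29·91 = 1201, so c₁ = 1201/399.
Then c₀ = (91 − 29·(1201/399))/8 = 185/399.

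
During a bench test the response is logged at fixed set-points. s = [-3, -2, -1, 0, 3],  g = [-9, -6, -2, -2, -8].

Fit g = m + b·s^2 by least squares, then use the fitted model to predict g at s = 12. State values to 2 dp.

ĝ = -109.76

The normal system MᵀM·[m, b]ᵀ = Mᵀg is [[5, 23]; [23, 179]]·[m, b]ᵀ = [-27, -179]ᵀ.
Determinant 5·179 − 23² = 366.
m = ((-27)·179 − 23·(-179))/366 = -358/183; b = (5·(-179) − 23·(-27))/366 = -137/183.
At s = 12: ĝ = (-358/183)·(1) + (-137/183)·(144) = -20086/183.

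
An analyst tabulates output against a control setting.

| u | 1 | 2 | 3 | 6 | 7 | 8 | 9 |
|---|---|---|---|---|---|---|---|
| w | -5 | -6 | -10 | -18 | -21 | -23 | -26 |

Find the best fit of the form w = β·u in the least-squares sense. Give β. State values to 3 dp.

β = -2.951

Entries of MᵀM: Σu·u = 244.
For Mᵀw: Σu·w = -720.
Hence β = -720 / 244 ≈ -2.95082.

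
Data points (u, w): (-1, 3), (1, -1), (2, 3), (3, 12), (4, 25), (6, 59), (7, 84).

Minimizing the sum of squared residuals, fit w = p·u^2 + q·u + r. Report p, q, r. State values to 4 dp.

p = 1.9648, q = -1.6638, r = -0.9021

Sums needed: Σu^2·u^2 = 4052, Σu^2·u = 658, Σu^2 = 116, Σu·u = 116, Σu = 22, Σ1 = 7.
Right-hand side: Σu^2·w = 6762, Σu·w = 1080, Σw = 185.
Inverting the 3×3 Gram matrix, [p, q, r]ᵀ = [15693/7987, -13289/7987, -7205/7987]ᵀ.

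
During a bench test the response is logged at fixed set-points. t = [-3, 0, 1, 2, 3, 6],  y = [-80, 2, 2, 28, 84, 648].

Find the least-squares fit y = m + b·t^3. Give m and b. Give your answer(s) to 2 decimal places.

From the data, Σ1 = 6, Σt^3 = 225, Σt^3·t^3 = 48179.
For Aᵀy: Σy = 684, Σt^3·y = 144622.
So AᵀA·[m, b]ᵀ = Aᵀy: [[6, 225]; [225, 48179]]·[m, b]ᵀ = [684, 144622]ᵀ.
det = 6·48179 − 225² = 238449.
m = (684·48179 − 225·144622)/238449 = 138162/79483; b = (6·144622 − 225·684)/238449 = 237944/79483.

m = 1.74, b = 2.99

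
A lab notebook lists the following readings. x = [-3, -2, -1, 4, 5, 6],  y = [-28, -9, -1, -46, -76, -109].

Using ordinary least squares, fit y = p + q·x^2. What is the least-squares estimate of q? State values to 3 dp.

The normal system AᵀA·[p, q]ᵀ = Aᵀy is [[6, 91]; [91, 2275]]·[p, q]ᵀ = [-269, -6849]ᵀ.
Δ = 6·2275 − 91² = 5369.
p = ((-269)·2275 − 91·(-6849))/5369 = 124/59; q = (6·(-6849) − 91·(-269))/5369 = -16615/5369.

q = -3.095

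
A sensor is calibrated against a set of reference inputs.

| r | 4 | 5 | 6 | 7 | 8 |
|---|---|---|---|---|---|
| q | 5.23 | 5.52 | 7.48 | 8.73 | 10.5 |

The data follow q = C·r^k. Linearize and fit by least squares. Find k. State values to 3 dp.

Taking logs, ln q = k·ln r + ln C, so regress ln q on ln r.
Σln r = 8.8128, Σ(ln r)² = 15.8331, Σln q = 9.8932, Σln r·ln q = 17.7543.
Normal system: [[15.8331, 8.8128]; [8.8128, 5]]·[k, ln C]ᵀ = [17.7543, 9.8932]ᵀ.
Solving (det = 1.4995): k = 1.05688, ln C = 0.11580.

k = 1.057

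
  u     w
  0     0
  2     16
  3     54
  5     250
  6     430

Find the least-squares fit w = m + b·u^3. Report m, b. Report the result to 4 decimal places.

Entries of XᵀX: Σ1 = 5, Σu^3 = 376, Σu^3·u^3 = 63074.
For Xᵀw: Σw = 750, Σu^3·w = 125716.
So XᵀX·[m, b]ᵀ = Xᵀw: [[5, 376]; [376, 63074]]·[m, b]ᵀ = [750, 125716]ᵀ.
Δ = 5·63074 − 376² = 173994.
m = (750·63074 − 376·125716)/173994 = 386/1851; b = (5·125716 − 376·750)/173994 = 173290/86997.

m = 0.2085, b = 1.9919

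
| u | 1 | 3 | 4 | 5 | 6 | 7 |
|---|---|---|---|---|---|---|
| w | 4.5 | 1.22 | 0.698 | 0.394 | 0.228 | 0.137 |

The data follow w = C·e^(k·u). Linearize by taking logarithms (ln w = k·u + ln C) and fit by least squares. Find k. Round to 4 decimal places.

k = -0.5805

With ln wᵢ as the transformed response and uᵢ as the regressor:
Σu = 26.0000, Σ(u)² = 136.0000, Σln w = -3.0542, Σu·ln w = -26.7794.
Equations: 136.0000·k + 26.0000·ln C = -26.7794;  26.0000·k + 6·ln C = -3.0542.
Slope k = (n·Σu·ln w − Σu·Σln w)/(n·Σ(u)² − (Σu)²) = (6·-26.7794 − 26.0000·-3.0542)/140.0000 = -0.58048; ln C = (Σln w − k·Σu)/n = 2.00639.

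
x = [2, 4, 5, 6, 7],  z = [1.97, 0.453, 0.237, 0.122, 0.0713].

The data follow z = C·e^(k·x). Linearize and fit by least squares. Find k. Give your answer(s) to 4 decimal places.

k = -0.6681

Let Y = ln z. Fitting Y = k·x + ln C by least squares:
Σx = 24.0000, Σ(x)² = 130.0000, Σln z = -6.2981, Σx·ln z = -40.1183.
Equations: 130.0000·k + 24.0000·ln C = -40.1183;  24.0000·k + 5·ln C = -6.2981.
Slope k = (n·Σx·ln z − Σx·Σln z)/(n·Σ(x)² − (Σx)²) = (5·-40.1183 − 24.0000·-6.2981)/74.0000 = -0.66806; ln C = (Σln z − k·Σx)/n = 1.94707.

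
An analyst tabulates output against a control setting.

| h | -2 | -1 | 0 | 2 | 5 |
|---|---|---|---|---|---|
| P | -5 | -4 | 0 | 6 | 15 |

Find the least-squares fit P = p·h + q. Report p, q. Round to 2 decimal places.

p = 2.97, q = 0.03

The normal equations are: 34·p + 4·q = 101;  4·p + 5·q = 12.
(Σh·h = 34, Σh = 4, Σ1 = 5, Σh·P = 101, ΣP = 12.)
Determinant 34·5 − 4² = 154.
p = (101·5 − 4·12)/154 = 457/154; q = (34·12 − 4·101)/154 = 2/77.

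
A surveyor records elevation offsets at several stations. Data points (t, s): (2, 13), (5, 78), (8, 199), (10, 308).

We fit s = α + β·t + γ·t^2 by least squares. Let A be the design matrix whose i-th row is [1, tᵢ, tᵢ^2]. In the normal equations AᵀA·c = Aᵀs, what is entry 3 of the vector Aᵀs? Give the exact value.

45538

Entry 3 ↔ basis t^2, so (Aᵀs)_{3} = Σᵢ (t^2)·sᵢ = (4)·(13) + (25)·(78) + (64)·(199) + (100)·(308) = 45538.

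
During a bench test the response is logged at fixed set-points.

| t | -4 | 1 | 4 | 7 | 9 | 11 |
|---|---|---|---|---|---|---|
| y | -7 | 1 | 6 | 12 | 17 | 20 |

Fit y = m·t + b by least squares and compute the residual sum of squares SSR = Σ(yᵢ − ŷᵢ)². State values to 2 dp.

SSR = 2.65

Forming XᵀX = [[284, 28]; [28, 6]] and Xᵀy = [510, 49]ᵀ gives XᵀX·[m, b]ᵀ = Xᵀy.
Determinant 284·6 − 28² = 920.
m = (510·6 − 28·49)/920 = 211/115; b = (284·49 − 28·510)/920 = -91/230.
Residuals: 169/230, -101/230, -217/230, -103/230, 203/230, 49/230; SSR = 609/230.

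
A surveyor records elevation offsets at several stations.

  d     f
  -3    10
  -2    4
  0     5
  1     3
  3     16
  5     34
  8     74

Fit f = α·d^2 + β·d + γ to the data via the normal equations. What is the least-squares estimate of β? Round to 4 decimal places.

β = 1.0453

With design matrix X, XᵀX = [[4900, 630, 112]; [630, 112, 12]; [112, 12, 7]] and Xᵀf = [5839, 775, 146]ᵀ.
Inverting the 3×3 Gram matrix, [α, β, γ]ᵀ = [316573/323106, 16083/15386, 78208/23079]ᵀ.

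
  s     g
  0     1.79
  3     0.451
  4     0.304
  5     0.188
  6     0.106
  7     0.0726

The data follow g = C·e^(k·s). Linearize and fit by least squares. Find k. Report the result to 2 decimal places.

With ln gᵢ as the transformed response and sᵢ as the regressor:
Σs = 25.0000, Σ(s)² = 135.0000, Σln g = -7.9432, Σs·ln g = -47.3338.
Equations: 135.0000·k + 25.0000·ln C = -47.3338;  25.0000·k + 6·ln C = -7.9432.
Slope k = (n·Σs·ln g − Σs·Σln g)/(n·Σ(s)² − (Σs)²) = (6·-47.3338 − 25.0000·-7.9432)/185.0000 = -0.46174; ln C = (Σln g − k·Σs)/n = 0.60005.

k = -0.46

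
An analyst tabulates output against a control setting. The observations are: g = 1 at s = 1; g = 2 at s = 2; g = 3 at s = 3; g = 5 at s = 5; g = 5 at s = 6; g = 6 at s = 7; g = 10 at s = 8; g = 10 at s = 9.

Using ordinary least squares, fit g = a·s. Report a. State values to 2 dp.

a = 1.04

The normal system XᵀX·[a]ᵀ = Xᵀg is [[269]]·[a]ᵀ = [281]ᵀ.
a = 281/269 = 1.04461.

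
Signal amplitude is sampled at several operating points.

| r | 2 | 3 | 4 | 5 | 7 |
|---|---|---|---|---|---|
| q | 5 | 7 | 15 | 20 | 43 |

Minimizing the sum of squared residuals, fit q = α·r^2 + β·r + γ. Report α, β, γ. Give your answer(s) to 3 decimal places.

α = 1.110, β = -2.381, γ = 5.127

Normal-equation sums: Σr^2·r^2 = 3379, Σr^2·r = 567, Σr^2 = 103, Σr·r = 103, Σr = 21, Σ1 = 5.
Moment sums: Σr^2·q = 2930, Σr·q = 492, Σq = 90.
AᵀA·[α, β, γ]ᵀ = Aᵀq becomes [[3379, 567, 103]; [567, 103, 21]; [103, 21, 5]]·[α, β, γ]ᵀ = [2930, 492, 90]ᵀ.
Row-reducing yields α = 754/679, β = -231/97, γ = 3481/679.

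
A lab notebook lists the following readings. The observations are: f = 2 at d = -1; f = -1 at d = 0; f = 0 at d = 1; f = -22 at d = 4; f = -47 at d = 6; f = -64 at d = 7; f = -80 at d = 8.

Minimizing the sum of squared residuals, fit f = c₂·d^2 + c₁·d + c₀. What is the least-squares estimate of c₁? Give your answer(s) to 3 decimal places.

c₁ = -1.391

Sums needed: Σd^2·d^2 = 8051, Σd^2·d = 1135, Σd^2 = 167, Σd·d = 167, Σd = 25, Σ1 = 7.
And Σd^2·f = -10298, Σd·f = -1460, Σf = -212.
So MᵀM·[c₂, c₁, c₀]ᵀ = Mᵀf: [[8051, 1135, 167]; [1135, 167, 25]; [167, 25, 7]]·[c₂, c₁, c₀]ᵀ = [-10298, -1460, -212]ᵀ.
Inverting the 3×3 Gram matrix, [c₂, c₁, c₀]ᵀ = [-50236/45489, -63265/45489, 15589/15163]ᵀ.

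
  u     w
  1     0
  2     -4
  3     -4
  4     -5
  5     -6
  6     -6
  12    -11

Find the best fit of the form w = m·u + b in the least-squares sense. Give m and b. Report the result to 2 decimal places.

From the data, Σu·u = 235, Σu = 33, Σ1 = 7.
Right-hand side: Σu·w = -238, Σw = -36.
det = 235·7 − 33² = 556.
m = ((-238)·7 − 33·(-36))/556 = -239/278; b = (235·(-36) − 33·(-238))/556 = -303/278.

m = -0.86, b = -1.09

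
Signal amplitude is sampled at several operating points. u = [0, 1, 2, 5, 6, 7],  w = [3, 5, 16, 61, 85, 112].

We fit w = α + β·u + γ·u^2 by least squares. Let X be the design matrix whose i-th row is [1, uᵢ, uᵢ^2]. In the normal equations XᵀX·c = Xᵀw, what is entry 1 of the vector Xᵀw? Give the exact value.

Entry 1 ↔ basis 1, so (Xᵀw)_{1} = Σᵢ wᵢ = (1)·(3) + (1)·(5) + (1)·(16) + (1)·(61) + (1)·(85) + (1)·(112) = 282.

282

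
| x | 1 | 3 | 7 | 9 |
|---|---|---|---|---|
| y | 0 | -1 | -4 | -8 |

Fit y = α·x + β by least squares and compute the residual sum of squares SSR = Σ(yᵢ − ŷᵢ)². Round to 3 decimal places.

SSR = 2.650

MᵀM·[α, β]ᵀ = Mᵀy reads: 140·α + 20·β = -103;  20·α + 4·β = -13.
(Σx·x = 140, Σx = 20, Σ1 = 4, Σx·y = -103, Σy = -13.)
Determinant 140·4 − 20² = 160.
α = ((-103)·4 − 20·(-13))/160 = -19/20; β = (140·(-13) − 20·(-103))/160 = 3/2.
Residuals: -11/20, 7/20, 23/20, -19/20; SSR = 53/20.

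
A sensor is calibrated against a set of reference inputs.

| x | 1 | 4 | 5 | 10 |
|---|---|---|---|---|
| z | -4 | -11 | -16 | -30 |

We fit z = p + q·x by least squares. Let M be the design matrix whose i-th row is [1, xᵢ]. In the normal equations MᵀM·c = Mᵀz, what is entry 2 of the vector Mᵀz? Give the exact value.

-428

Entry 2 ↔ basis x, so (Mᵀz)_{2} = Σᵢ (x)·zᵢ = (1)·(-4) + (4)·(-11) + (5)·(-16) + (10)·(-30) = -428.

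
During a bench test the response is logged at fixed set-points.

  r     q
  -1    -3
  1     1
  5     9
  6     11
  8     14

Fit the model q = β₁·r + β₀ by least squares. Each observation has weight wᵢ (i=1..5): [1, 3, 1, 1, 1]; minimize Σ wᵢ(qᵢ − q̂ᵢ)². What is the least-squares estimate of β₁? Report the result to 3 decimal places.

Setting ∂/∂β₁ … = 0 gives: 129·β₁ + 21·β₀ = 229;  21·β₁ + 7·β₀ = 34.
Eliminating β₀: 7·(row 1) − 21·(row 2) gives 462·β₁ = 7·229 − 21·34 = 889, so β₁ = 127/66.
Then β₀ = (34 − 21·(127/66))/7 = -141/154.

β₁ = 1.924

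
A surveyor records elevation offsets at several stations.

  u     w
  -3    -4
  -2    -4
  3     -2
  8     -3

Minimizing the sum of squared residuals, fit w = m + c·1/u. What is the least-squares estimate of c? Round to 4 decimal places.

From the data, Σ1 = 4, Σ1/u = -3/8, Σ1/u·1/u = 281/576.
Right-hand side: Σw = -13, Σ1/u·w = 55/24.
XᵀX·[m, c]ᵀ = Xᵀw becomes [[4, -3/8]; [-3/8, 281/576]]·[m, c]ᵀ = [-13, 55/24]ᵀ.
Eliminating c: (281/576)·(row 1) − (-3/8)·(row 2) gives (1043/576)·m = (281/576)·(-13) − (-3/8)·(55/24) = -1579/288, so m = -3158/1043.
Then c = ((55/24) − (-3/8)·(-3158/1043))/(281/576) = 2472/1043.

c = 2.3701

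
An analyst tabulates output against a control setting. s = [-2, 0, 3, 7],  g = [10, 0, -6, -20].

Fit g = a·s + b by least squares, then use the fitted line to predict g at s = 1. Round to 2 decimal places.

With design matrix M, MᵀM = [[62, 8]; [8, 4]] and Mᵀg = [-178, -16]ᵀ.
Determinant 62·4 − 8² = 184.
a = ((-178)·4 − 8·(-16))/184 = -73/23; b = (62·(-16) − 8·(-178))/184 = 54/23.
At s = 1: ĝ = (-73/23)·(1) + (54/23)·(1) = -19/23.

ĝ = -0.83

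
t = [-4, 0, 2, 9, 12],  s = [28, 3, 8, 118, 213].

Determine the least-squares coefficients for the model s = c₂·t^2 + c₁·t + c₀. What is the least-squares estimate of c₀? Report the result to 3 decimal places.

From the data, Σt^2·t^2 = 27569, Σt^2·t = 2401, Σt^2 = 245, Σt·t = 245, Σt = 19, Σ1 = 5.
And Σt^2·s = 40710, Σt·s = 3522, Σs = 370.
So XᵀX·[c₂, c₁, c₀]ᵀ = Xᵀs: [[27569, 2401, 245]; [2401, 245, 19]; [245, 19, 5]]·[c₂, c₁, c₀]ᵀ = [40710, 3522, 370]ᵀ.
Solving the 3×3 system (Gaussian elimination) gives c₂ = 329710/220233, c₁ = -107990/220233, c₀ = 183938/73411.

c₀ = 2.506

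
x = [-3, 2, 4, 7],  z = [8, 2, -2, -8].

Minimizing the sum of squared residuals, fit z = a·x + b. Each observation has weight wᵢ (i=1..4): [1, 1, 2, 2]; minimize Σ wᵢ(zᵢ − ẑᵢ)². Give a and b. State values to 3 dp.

The normal system MᵀWM·[a, b]ᵀ = MᵀWz is [[143, 21]; [21, 6]]·[a, b]ᵀ = [-148, -10]ᵀ.
Δ = 143·6 − 21² = 417.
a = ((-148)·6 − 21·(-10))/417 = -226/139; b = (143·(-10) − 21·(-148))/417 = 1678/417.

a = -1.626, b = 4.024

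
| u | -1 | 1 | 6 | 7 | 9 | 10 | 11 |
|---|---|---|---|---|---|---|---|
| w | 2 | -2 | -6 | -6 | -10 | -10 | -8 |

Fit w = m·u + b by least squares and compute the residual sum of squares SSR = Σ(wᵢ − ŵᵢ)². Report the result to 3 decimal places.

SSR = 10.819

Entries of AᵀA: Σu·u = 389, Σu = 43, Σ1 = 7.
Moment sums: Σu·w = -360, Σw = -40.
AᵀA·[m, b]ᵀ = Aᵀw becomes [[389, 43]; [43, 7]]·[m, b]ᵀ = [-360, -40]ᵀ.
Δ = 389·7 − 43² = 874.
m = ((-360)·7 − 43·(-40))/874 = -400/437; b = (389·(-40) − 43·(-360))/874 = -40/437.
Residuals: 514/437, -434/437, -182/437, 218/437, -730/437, -330/437, 944/437; SSR = 4728/437.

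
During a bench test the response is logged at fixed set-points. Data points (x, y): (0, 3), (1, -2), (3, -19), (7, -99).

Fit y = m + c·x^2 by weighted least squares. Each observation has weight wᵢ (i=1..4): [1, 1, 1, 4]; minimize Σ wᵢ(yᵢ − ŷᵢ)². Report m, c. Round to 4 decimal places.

Forming MᵀWM = [[7, 206]; [206, 9686]] and MᵀWy = [-414, -19577]ᵀ gives MᵀWM·[m, c]ᵀ = MᵀWy.
det = 7·9686 − 206² = 25366.
m = ((-414)·9686 − 206·(-19577))/25366 = 1039/1153; c = (7·(-19577) − 206·(-414))/25366 = -4705/2306.

m = 0.9011, c = -2.0403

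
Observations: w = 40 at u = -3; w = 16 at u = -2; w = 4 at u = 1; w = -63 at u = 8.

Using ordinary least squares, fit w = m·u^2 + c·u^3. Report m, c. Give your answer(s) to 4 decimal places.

Sums needed: Σu^2·u^2 = 4194, Σu^2·u^3 = 32494, Σu^3·u^3 = 262938.
And Σu^2·w = -3604, Σu^3·w = -33460.
Normal equations: [[4194, 32494]; [32494, 262938]]·[m, c]ᵀ = [-3604, -33460]ᵀ.
det = 4194·262938 − 32494² = 46901936.
m = ((-3604)·262938 − 32494·(-33460))/46901936 = 8726293/2931371; c = (4194·(-33460) − 32494·(-3604))/46901936 = -1451429/2931371.

m = 2.9769, c = -0.4951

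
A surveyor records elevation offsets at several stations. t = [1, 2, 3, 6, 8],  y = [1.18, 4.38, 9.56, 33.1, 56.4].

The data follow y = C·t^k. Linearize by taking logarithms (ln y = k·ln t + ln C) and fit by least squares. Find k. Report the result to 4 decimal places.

k = 1.8560

With ln yᵢ as the transformed response and ln tᵢ as the regressor:
Σln t = 5.6630, Σ(ln t)² = 9.2219, Σln y = 11.4322, Σln t·ln y = 18.1596.
Normal system: [[9.2219, 5.6630]; [5.6630, 5]]·[k, ln C]ᵀ = [18.1596, 11.4322]ᵀ.
Δ = 9.2219·5 − (5.6630)² = 14.0403; k = (18.1596·5 − 5.6630·11.4322)/14.0403 = 1.85597, ln C = (9.2219·11.4322 − 5.6630·18.1596)/14.0403 = 0.18438.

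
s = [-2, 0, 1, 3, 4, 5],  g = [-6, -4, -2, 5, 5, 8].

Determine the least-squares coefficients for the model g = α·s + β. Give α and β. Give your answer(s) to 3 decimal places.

α = 2.124, β = -2.895

From the data, Σs·s = 55, Σs = 11, Σ1 = 6.
And Σs·g = 85, Σg = 6.
Normal equations: [[55, 11]; [11, 6]]·[α, β]ᵀ = [85, 6]ᵀ.
Δ = 55·6 − 11² = 209.
α = (85·6 − 11·6)/209 = 444/209; β = (55·6 − 11·85)/209 = -55/19.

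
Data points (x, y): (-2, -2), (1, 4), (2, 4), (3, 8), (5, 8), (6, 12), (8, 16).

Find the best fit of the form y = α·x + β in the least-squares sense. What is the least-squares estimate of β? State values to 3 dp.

β = 1.504

Entries of MᵀM: Σx·x = 143, Σx = 23, Σ1 = 7.
And Σx·y = 280, Σy = 50.
MᵀM·[α, β]ᵀ = Mᵀy becomes [[143, 23]; [23, 7]]·[α, β]ᵀ = [280, 50]ᵀ.
Δ = 143·7 − 23² = 472.
α = (280·7 − 23·50)/472 = 405/236; β = (143·50 − 23·280)/472 = 355/236.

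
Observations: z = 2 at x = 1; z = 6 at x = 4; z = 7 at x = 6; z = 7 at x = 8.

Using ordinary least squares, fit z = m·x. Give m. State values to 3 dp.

The normal system AᵀA·[m]ᵀ = Aᵀz is [[117]]·[m]ᵀ = [124]ᵀ.
m = 124/117 = 1.05983.

m = 1.060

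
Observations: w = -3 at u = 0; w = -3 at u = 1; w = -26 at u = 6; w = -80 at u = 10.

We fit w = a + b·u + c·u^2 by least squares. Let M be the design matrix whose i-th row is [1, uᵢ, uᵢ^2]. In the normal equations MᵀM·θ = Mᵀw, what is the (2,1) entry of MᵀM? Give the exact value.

17

Row 2 ↔ basis u, column 1 ↔ basis 1, so (MᵀM)_{2,1} = Σᵢ u = (0)·(1) + (1)·(1) + (6)·(1) + (10)·(1) = 17.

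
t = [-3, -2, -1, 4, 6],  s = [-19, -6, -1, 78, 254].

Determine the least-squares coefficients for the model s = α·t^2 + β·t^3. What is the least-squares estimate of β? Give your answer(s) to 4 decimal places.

Entries of XᵀX: Σt^2·t^2 = 1650, Σt^2·t^3 = 8524, Σt^3·t^3 = 51546.
For Xᵀs: Σt^2·s = 10196, Σt^3·s = 60418.
So XᵀX·[α, β]ᵀ = Xᵀs: [[1650, 8524]; [8524, 51546]]·[α, β]ᵀ = [10196, 60418]ᵀ.
Eliminating β: 51546·(row 1) − 8524·(row 2) gives 12392324·α = 51546·10196 − 8524·60418 = 10559984, so α = 2639996/3098081.
Then β = (60418 − 8524·(2639996/3098081))/51546 = 3194749/3098081.

β = 1.0312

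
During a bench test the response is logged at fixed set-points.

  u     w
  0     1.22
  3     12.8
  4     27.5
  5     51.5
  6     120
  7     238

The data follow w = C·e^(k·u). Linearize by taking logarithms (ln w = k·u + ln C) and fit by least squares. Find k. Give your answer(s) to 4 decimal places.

k = 0.7528

Taking logs, ln w = k·u + ln C, so regress ln w on u.
Σu = 25.0000, Σ(u)² = 135.0000, Σln w = 20.2638, Σu·ln w = 107.6438.
Normal system: [[135.0000, 25.0000]; [25.0000, 6]]·[k, ln C]ᵀ = [107.6438, 20.2638]ᵀ.
Δ = 135.0000·6 − (25.0000)² = 185.0000; k = (107.6438·6 − 25.0000·20.2638)/185.0000 = 0.75280, ln C = (135.0000·20.2638 − 25.0000·107.6438)/185.0000 = 0.24065.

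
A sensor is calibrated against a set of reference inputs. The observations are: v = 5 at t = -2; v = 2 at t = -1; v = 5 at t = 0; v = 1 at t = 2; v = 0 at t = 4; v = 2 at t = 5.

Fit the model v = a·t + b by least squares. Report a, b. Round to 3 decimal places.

Setting ∂/∂a … = 0 gives: 50·a + 8·b = 0;  8·a + 6·b = 15.
(Σt·t = 50, Σt = 8, Σ1 = 6, Σt·v = 0, Σv = 15.)
Determinant 50·6 − 8² = 236.
a = (0·6 − 8·15)/236 = -30/59; b = (50·15 − 8·0)/236 = 375/118.

a = -0.508, b = 3.178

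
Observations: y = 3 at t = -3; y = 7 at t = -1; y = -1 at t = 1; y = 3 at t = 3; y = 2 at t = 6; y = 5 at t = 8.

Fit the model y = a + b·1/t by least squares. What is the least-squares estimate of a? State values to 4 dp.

XᵀX·[a, b]ᵀ = Xᵀy reads: 6·a + (7/24)·b = 19;  (7/24)·a + (145/64)·b = -169/24.
(Σ1 = 6, Σ1/t = 7/24, Σ1/t·1/t = 145/64, Σy = 19, Σ1/t·y = -169/24.)
Δ = 6·(145/64) − (7/24)² = 7781/576.
a = (19·(145/64) − (7/24)·(-169/24))/(7781/576) = 838/251; b = (6·(-169/24) − (7/24)·19)/(7781/576) = -888/251.

a = 3.3386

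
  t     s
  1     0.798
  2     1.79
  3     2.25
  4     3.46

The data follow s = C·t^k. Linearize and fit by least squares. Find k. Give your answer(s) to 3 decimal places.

Linearized form: ln s = k·ln t + ln C. From the 4 transformed points,
Σln t = 3.1781, Σ(ln t)² = 3.6092, Σln s = 2.4088, Σln t·ln s = 3.0152.
Equations: 3.6092·k + 3.1781·ln C = 3.0152;  3.1781·k + 4·ln C = 2.4088.
Slope k = (n·Σln t·ln s − Σln t·Σln s)/(n·Σ(ln t)² − (Σln t)²) = (4·3.0152 − 3.1781·2.4088)/4.3368 = 1.01588; ln C = (Σln s − k·Σln t)/n = -0.20494.

k = 1.016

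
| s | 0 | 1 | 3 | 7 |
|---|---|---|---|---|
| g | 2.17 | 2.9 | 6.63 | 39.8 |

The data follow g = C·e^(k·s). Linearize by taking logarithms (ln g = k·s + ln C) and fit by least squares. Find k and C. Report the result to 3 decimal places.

k = 0.422, C = 2.000

Linearized form: ln g = k·s + ln C. From the 4 transformed points,
AᵀA = [[59.0000, 11.0000]; [11.0000, 4]], rhs = [32.5266, 7.4149]ᵀ  (here Σs = 11.0000, Σ(s)² = 59.0000, Σln g = 7.4149, Σs·ln g = 32.5266).
Δ = 59.0000·4 − (11.0000)² = 115.0000; k = (32.5266·4 − 11.0000·7.4149)/115.0000 = 0.42211, ln C = (59.0000·7.4149 − 11.0000·32.5266)/115.0000 = 0.69293, so C = exp(0.69293) = 1.99957.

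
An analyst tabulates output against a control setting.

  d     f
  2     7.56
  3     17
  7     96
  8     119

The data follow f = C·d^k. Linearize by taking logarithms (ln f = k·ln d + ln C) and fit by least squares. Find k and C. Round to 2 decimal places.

k = 2.01, C = 1.88

With ln fᵢ as the transformed response and ln dᵢ as the regressor:
Σln d = 5.8171, Σ(ln d)² = 9.7980, Σln f = 14.1996, Σln d·ln f = 23.3345.
Equations: 9.7980·k + 5.8171·ln C = 23.3345;  5.8171·k + 4·ln C = 14.1996.
Solving (det = 5.3534): k = 2.00573, ln C = 0.63300, so C = exp(0.63300) = 1.88325.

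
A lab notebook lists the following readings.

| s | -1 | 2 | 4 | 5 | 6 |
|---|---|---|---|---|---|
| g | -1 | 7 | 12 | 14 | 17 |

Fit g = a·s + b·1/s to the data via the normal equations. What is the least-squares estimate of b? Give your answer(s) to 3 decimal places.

Compute the Gram sums: Σs·s = 82, Σs·1/s = 5, Σ1/s·1/s = 4969/3600.
Moment sums: Σs·g = 235, Σ1/s·g = 197/15.
Normal equations: [[82, 5]; [5, 4969/3600]]·[a, b]ᵀ = [235, 197/15]ᵀ.
Determinant 82·(4969/3600) − 5² = 158729/1800.
a = (235·(4969/3600) − 5·(197/15))/(158729/1800) = 931315/317458; b = (82·(197/15) − 5·235)/(158729/1800) = -176520/158729.

b = -1.112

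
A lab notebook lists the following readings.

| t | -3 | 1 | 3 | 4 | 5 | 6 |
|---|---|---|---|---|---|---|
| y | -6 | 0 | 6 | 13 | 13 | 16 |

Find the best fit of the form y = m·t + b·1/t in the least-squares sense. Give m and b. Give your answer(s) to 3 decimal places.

m = 2.788, b = -3.116

The normal system MᵀM·[m, b]ᵀ = Mᵀy is [[96, 6]; [6, 541/400]]·[m, b]ᵀ = [249, 751/60]ᵀ.
Δ = 96·(541/400) − 6² = 2346/25.
m = (249·(541/400) − 6·(751/60))/(2346/25) = 6157/2208; b = (96·(751/60) − 6·249)/(2346/25) = -215/69.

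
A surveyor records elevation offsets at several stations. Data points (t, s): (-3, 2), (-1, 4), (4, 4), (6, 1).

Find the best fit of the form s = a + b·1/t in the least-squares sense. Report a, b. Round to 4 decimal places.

Normal-equation sums: Σ1 = 4, Σ1/t = -11/12, Σ1/t·1/t = 173/144.
And Σs = 11, Σ1/t·s = -7/2.
Δ = 4·(173/144) − (-11/12)² = 571/144.
a = (11·(173/144) − (-11/12)·(-7/2))/(571/144) = 1441/571; b = (4·(-7/2) − (-11/12)·11)/(571/144) = -564/571.

a = 2.5236, b = -0.9877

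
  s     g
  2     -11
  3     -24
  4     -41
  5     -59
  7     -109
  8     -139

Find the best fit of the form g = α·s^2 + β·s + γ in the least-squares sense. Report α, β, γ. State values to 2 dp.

The normal system XᵀX·[α, β, γ]ᵀ = Xᵀg is [[7475, 1079, 167]; [1079, 167, 29]; [167, 29, 6]]·[α, β, γ]ᵀ = [-16628, -2428, -383]ᵀ.
Solving the 3×3 system (Gaussian elimination) gives α = -1429/840, β = -3581/840, γ = 577/140.

α = -1.70, β = -4.26, γ = 4.12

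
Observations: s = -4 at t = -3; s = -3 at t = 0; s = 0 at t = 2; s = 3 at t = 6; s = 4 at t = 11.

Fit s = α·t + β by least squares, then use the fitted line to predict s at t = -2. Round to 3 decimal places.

ŝ = -3.239

Sums needed: Σt·t = 170, Σt = 16, Σ1 = 5.
For Mᵀs: Σt·s = 74, Σs = 0.
Normal equations: [[170, 16]; [16, 5]]·[α, β]ᵀ = [74, 0]ᵀ.
Δ = 170·5 − 16² = 594.
α = (74·5 − 16·0)/594 = 185/297; β = (170·0 − 16·74)/594 = -592/297.
At t = -2: ŝ = (185/297)·(-2) + (-592/297)·(1) = -962/297.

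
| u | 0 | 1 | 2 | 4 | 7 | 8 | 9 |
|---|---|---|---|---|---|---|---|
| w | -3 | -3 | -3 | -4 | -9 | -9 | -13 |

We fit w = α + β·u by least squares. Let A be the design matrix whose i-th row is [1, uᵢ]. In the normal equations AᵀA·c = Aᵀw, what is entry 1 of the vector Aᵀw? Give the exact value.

-44

Entry 1 ↔ basis 1, so (Aᵀw)_{1} = Σᵢ wᵢ = (1)·(-3) + (1)·(-3) + (1)·(-3) + (1)·(-4) + (1)·(-9) + (1)·(-9) + (1)·(-13) = -44.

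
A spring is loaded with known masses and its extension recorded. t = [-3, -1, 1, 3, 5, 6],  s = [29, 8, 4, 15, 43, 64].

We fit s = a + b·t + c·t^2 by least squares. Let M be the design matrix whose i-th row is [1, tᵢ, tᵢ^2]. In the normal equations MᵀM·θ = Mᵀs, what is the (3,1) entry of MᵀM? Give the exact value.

Row 3 ↔ basis t^2, column 1 ↔ basis 1, so (MᵀM)_{3,1} = Σᵢ t^2 = (9)·(1) + (1)·(1) + (1)·(1) + (9)·(1) + (25)·(1) + (36)·(1) = 81.

81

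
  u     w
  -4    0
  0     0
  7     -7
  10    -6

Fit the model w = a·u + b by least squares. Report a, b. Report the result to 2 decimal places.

Normal-equation sums: Σu·u = 165, Σu = 13, Σ1 = 4.
Right-hand side: Σu·w = -109, Σw = -13.
Eliminating b: 4·(row 1) − 13·(row 2) gives 491·a = 4·(-109) − 13·(-13) = -267, so a = -267/491.
Then b = ((-13) − 13·(-267/491))/4 = -728/491.

a = -0.54, b = -1.48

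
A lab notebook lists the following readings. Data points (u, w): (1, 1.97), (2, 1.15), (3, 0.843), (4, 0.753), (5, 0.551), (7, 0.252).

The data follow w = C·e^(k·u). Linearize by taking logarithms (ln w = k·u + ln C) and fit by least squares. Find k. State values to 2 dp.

Let Y = ln w. Fitting Y = k·u + ln C by least squares:
Σu = 22.0000, Σ(u)² = 104.0000, Σln w = -1.6110, Σu·ln w = -13.3180.
Normal system: [[104.0000, 22.0000]; [22.0000, 6]]·[k, ln C]ᵀ = [-13.3180, -1.6110]ᵀ.
Solving (det = 140.0000): k = -0.31761, ln C = 0.89606.

k = -0.32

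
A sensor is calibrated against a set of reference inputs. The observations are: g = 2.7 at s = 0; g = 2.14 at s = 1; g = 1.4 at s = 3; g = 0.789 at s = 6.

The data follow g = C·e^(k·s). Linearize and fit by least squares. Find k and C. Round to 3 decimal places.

k = -0.204, C = 2.647

Taking logs, ln g = k·s + ln C, so regress ln g on s.
XᵀX = [[46.0000, 10.0000]; [10.0000, 4]], rhs = [0.3483, 1.8535]ᵀ  (here Σs = 10.0000, Σ(s)² = 46.0000, Σln g = 1.8535, Σs·ln g = 0.3483).
Slope k = (n·Σs·ln g − Σs·Σln g)/(n·Σ(s)² − (Σs)²) = (4·0.3483 − 10.0000·1.8535)/84.0000 = -0.20407; ln C = (Σln g − k·Σs)/n = 0.97357, so C = exp(0.97357) = 2.64738.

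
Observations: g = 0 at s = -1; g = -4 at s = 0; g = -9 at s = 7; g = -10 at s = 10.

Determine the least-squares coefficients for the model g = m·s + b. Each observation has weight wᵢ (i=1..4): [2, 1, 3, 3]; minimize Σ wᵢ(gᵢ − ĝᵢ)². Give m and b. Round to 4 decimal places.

m = -0.8610, b = -2.0902

With design matrix M, MᵀWM = [[449, 49]; [49, 9]] and MᵀWg = [-489, -61]ᵀ.
Determinant 449·9 − 49² = 1640.
m = ((-489)·9 − 49·(-61))/1640 = -353/410; b = (449·(-61) − 49·(-489))/1640 = -857/410.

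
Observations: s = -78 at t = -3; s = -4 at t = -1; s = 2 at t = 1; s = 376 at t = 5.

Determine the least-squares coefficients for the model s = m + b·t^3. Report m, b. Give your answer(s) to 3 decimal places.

The normal equations are: 4·m + 98·b = 296;  98·m + 16356·b = 49112.
Determinant 4·16356 − 98² = 55820.
m = (296·16356 − 98·49112)/55820 = 1420/2791; b = (4·49112 − 98·296)/55820 = 8372/2791.

m = 0.509, b = 3.000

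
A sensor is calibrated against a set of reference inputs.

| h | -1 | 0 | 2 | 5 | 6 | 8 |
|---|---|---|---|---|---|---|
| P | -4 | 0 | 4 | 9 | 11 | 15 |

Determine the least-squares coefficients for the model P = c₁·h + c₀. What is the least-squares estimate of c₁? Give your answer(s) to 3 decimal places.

Sums needed: Σh·h = 130, Σh = 20, Σ1 = 6.
Right-hand side: Σh·P = 243, ΣP = 35.
Δ = 130·6 − 20² = 380.
c₁ = (243·6 − 20·35)/380 = 379/190; c₀ = (130·35 − 20·243)/380 = -31/38.

c₁ = 1.995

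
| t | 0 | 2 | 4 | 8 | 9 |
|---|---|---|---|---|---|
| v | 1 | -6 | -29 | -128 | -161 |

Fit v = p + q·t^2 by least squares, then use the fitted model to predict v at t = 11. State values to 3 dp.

The normal system XᵀX·[p, q]ᵀ = Xᵀv is [[5, 165]; [165, 10929]]·[p, q]ᵀ = [-323, -21721]ᵀ.
Δ = 5·10929 − 165² = 27420.
p = ((-323)·10929 − 165·(-21721))/27420 = 8983/4570; q = (5·(-21721) − 165·(-323))/27420 = -5531/2742.
At t = 11: v̂ = (8983/4570)·(1) + (-5531/2742)·(121) = -1659653/6855.

v̂ = -242.108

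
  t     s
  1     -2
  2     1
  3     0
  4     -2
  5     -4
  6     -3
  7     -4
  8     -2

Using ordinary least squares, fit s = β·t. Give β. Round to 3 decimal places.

β = -0.441

The normal system XᵀX·[β]ᵀ = Xᵀs is [[204]]·[β]ᵀ = [-90]ᵀ.
Hence β = -90 / 204 ≈ -0.441176.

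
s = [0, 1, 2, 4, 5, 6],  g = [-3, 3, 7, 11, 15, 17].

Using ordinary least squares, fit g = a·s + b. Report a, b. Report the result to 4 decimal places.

The normal system AᵀA·[a, b]ᵀ = Aᵀg is [[82, 18]; [18, 6]]·[a, b]ᵀ = [238, 50]ᵀ.
Eliminating b: 6·(row 1) − 18·(row 2) gives 168·a = 6·238 − 18·50 = 528, so a = 22/7.
Then b = (50 − 18·(22/7))/6 = -23/21.

a = 3.1429, b = -1.0952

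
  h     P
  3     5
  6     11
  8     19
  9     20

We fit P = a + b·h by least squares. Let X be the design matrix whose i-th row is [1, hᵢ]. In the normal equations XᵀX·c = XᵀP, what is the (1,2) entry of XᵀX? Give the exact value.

26

Row 1 ↔ basis 1, column 2 ↔ basis h, so (XᵀX)_{1,2} = Σᵢ h = (1)·(3) + (1)·(6) + (1)·(8) + (1)·(9) = 26.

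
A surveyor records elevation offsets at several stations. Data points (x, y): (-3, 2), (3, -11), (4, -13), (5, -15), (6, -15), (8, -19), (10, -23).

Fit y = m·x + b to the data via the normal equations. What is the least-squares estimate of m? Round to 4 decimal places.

m = -1.8840

Normal-equation sums: Σx·x = 259, Σx = 33, Σ1 = 7.
And Σx·y = -638, Σy = -94.
det = 259·7 − 33² = 724.
m = ((-638)·7 − 33·(-94))/724 = -341/181; b = (259·(-94) − 33·(-638))/724 = -823/181.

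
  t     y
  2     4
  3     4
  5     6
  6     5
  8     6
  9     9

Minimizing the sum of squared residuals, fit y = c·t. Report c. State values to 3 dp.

c = 0.954

From the data, Σt·t = 219.
For Aᵀy: Σt·y = 209.
Normal equations: [[219]]·[c]ᵀ = [209]ᵀ.
Hence c = 209 / 219 ≈ 0.954338.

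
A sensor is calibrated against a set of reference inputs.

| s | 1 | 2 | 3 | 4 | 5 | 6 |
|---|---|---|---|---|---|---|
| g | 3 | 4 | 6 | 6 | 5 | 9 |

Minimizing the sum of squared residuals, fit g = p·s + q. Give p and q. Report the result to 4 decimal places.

p = 0.9429, q = 2.2000

Sums needed: Σs·s = 91, Σs = 21, Σ1 = 6.
And Σs·g = 132, Σg = 33.
MᵀM·[p, q]ᵀ = Mᵀg becomes [[91, 21]; [21, 6]]·[p, q]ᵀ = [132, 33]ᵀ.
Eliminating q: 6·(row 1) − 21·(row 2) gives 105·p = 6·132 − 21·33 = 99, so p = 33/35.
Then q = (33 − 21·(33/35))/6 = 11/5.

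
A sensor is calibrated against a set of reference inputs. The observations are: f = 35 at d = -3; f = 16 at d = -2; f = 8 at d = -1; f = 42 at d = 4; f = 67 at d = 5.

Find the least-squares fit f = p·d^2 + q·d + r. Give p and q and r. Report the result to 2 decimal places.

With design matrix M, MᵀM = [[979, 153, 55]; [153, 55, 3]; [55, 3, 5]] and Mᵀf = [2734, 358, 168]ᵀ.
Inverting the 3×3 Gram matrix, [p, q, r]ᵀ = [20339/6871, -12659/6871, 14732/6871]ᵀ.

p = 2.96, q = -1.84, r = 2.14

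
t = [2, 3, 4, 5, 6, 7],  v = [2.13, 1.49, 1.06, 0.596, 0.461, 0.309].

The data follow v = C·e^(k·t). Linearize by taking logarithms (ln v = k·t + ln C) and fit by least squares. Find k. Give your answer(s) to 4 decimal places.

k = -0.3928

Let Y = ln v. Fitting Y = k·t + ln C by least squares:
Σt = 27.0000, Σ(t)² = 139.0000, Σln v = -1.2531, Σt·ln v = -12.5130.
Equations: 139.0000·k + 27.0000·ln C = -12.5130;  27.0000·k + 6·ln C = -1.2531.
Slope k = (n·Σt·ln v − Σt·Σln v)/(n·Σ(t)² − (Σt)²) = (6·-12.5130 − 27.0000·-1.2531)/105.0000 = -0.39280; ln C = (Σln v − k·Σt)/n = 1.55873.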